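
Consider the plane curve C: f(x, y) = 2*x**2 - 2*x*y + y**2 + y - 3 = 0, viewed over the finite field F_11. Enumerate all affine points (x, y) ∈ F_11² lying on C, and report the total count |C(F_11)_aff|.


Affine F_11-points: {(1, 4), (1, 8), (2, 7), (3, 1), (3, 4), (5, 2), (5, 7), (7, 5), (7, 8), (8, 2), (9, 1), (9, 5)}; count = 12.

For each of the 121 pairs (x, y) ∈ F_11², evaluate f(x, y) mod 11. Record the zeros.
  x = 0: [0↦8, 1↦10, 2↦3, 3↦9, 4↦6, 5↦5, 6↦6, 7↦9, 8↦3, 9↦10, 10↦8]  zeros at y ∈ ∅
  x = 1: [0↦10, 1↦10, 2↦1, 3↦5, 4↦0, 5↦8, 6↦7, 7↦8, 8↦0, 9↦5, 10↦1]  zeros at y ∈ {4, 8}
  x = 2: [0↦5, 1↦3, 2↦3, 3↦5, 4↦9, 5↦4, 6↦1, 7↦0, 8↦1, 9↦4, 10↦9]  zeros at y ∈ {7}
  x = 3: [0↦4, 1↦0, 2↦9, 3↦9, 4↦0, 5↦4, 6↦10, 7↦7, 8↦6, 9↦7, 10↦10]  zeros at y ∈ {1, 4}
  x = 4: [0↦7, 1↦1, 2↦8, 3↦6, 4↦6, 5↦8, 6↦1, 7↦7, 8↦4, 9↦3, 10↦4]  zeros at y ∈ ∅
  x = 5: [0↦3, 1↦6, 2↦0, 3↦7, 4↦5, 5↦5, 6↦7, 7↦0, 8↦6, 9↦3, 10↦2]  zeros at y ∈ {2, 7}
  x = 6: [0↦3, 1↦4, 2↦7, 3↦1, 4↦8, 5↦6, 6↦6, 7↦8, 8↦1, 9↦7, 10↦4]  zeros at y ∈ ∅
  x = 7: [0↦7, 1↦6, 2↦7, 3↦10, 4↦4, 5↦0, 6↦9, 7↦9, 8↦0, 9↦4, 10↦10]  zeros at y ∈ {5, 8}
  x = 8: [0↦4, 1↦1, 2↦0, 3↦1, 4↦4, 5↦9, 6↦5, 7↦3, 8↦3, 9↦5, 10↦9]  zeros at y ∈ {2}
  x = 9: [0↦5, 1↦0, 2↦8, 3↦7, 4↦8, 5↦0, 6↦5, 7↦1, 8↦10, 9↦10, 10↦1]  zeros at y ∈ {1, 5}
  x = 10: [0↦10, 1↦3, 2↦9, 3↦6, 4↦5, 5↦6, 6↦9, 7↦3, 8↦10, 9↦8, 10↦8]  zeros at y ∈ ∅
Collecting zeros: affine points = {(1, 4), (1, 8), (2, 7), (3, 1), (3, 4), (5, 2), (5, 7), (7, 5), (7, 8), (8, 2), (9, 1), (9, 5)}.
Total count |C(F_11)_aff| = 12.


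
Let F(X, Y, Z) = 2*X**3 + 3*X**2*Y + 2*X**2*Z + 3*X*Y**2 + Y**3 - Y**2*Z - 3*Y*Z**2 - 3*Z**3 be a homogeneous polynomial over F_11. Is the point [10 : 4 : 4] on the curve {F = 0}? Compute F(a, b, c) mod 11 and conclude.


F(10,4,4) ≡ 4 (mod 11); P is NOT on the curve.

Evaluate F(10, 4, 4) term-by-term (mod 11).
  2*X**3 ↦ 2·1000·1·1 = 2000
  3*X**2*Y ↦ 3·100·4·1 = 1200
  2*X**2*Z ↦ 2·100·1·4 = 800
  3*X*Y**2 ↦ 3·10·16·1 = 480
  Y**3 ↦ 1·1·64·1 = 64
  -Y**2*Z ↦ -1·1·16·4 = -64
  -3*Y*Z**2 ↦ -3·1·4·16 = -192
  -3*Z**3 ↦ -3·1·1·64 = -192
Sum: F(10, 4, 4) = (2000) + (1200) + (800) + (480) + (64) + (-64) + (-192) + (-192) = 4096.
Reducing mod 11: 4096 ≡ 4 (mod 11).
Since F(a, b, c) ≡ 4 ≠ 0 (mod 11), P does NOT lie on the curve.


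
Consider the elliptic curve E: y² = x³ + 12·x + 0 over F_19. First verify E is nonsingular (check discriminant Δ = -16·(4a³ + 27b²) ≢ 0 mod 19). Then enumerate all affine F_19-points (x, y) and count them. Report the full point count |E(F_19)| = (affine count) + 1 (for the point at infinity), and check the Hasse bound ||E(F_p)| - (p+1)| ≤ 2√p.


Affine points = {(0, 0), (3, 5), (3, 14), (4, 6), (4, 13), (7, 3), (7, 16), (8, 0), (9, 1), (9, 18), (11, 0), (13, 4), (13, 15), (14, 9), (14, 10), (17, 5), (17, 14), (18, 5), (18, 14)}; affine count = 19; |E(F_19)| = 20.

Discriminant check: Δ ∝ 4a³ + 27b² = 4·12³ + 27·0² = 4·1728 + 27·0 ≡ 15 (mod 19). Nonzero ⇒ E is nonsingular.
For each x ∈ F_19, compute rhs = x³ + 12·x + 0 mod 19, then count y ∈ F_19 with y² ≡ rhs.
  x = 0: rhs = 0, matching y values: 0 (1 points).
  x = 1: rhs = 13, matching y values: none (0 points).
  x = 2: rhs = 13, matching y values: none (0 points).
  x = 3: rhs = 6, matching y values: 5, 14 (2 points).
  x = 4: rhs = 17, matching y values: 6, 13 (2 points).
  x = 5: rhs = 14, matching y values: none (0 points).
  x = 6: rhs = 3, matching y values: none (0 points).
  x = 7: rhs = 9, matching y values: 3, 16 (2 points).
  x = 8: rhs = 0, matching y values: 0 (1 points).
  x = 9: rhs = 1, matching y values: 1, 18 (2 points).
  x = 10: rhs = 18, matching y values: none (0 points).
  x = 11: rhs = 0, matching y values: 0 (1 points).
  x = 12: rhs = 10, matching y values: none (0 points).
  x = 13: rhs = 16, matching y values: 4, 15 (2 points).
  x = 14: rhs = 5, matching y values: 9, 10 (2 points).
  x = 15: rhs = 2, matching y values: none (0 points).
  x = 16: rhs = 13, matching y values: none (0 points).
  x = 17: rhs = 6, matching y values: 5, 14 (2 points).
  x = 18: rhs = 6, matching y values: 5, 14 (2 points).
Total affine count: 19.
Full point count |E(F_19)| = 19 + 1 = 20.
Hasse bound: |20 − (19+1)| = |0| = 0 ≤ 2√19 ≈ 8.7178 ✓.


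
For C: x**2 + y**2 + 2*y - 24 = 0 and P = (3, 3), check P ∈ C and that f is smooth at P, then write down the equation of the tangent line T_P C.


Tangent line at P: 6*x + 8*y - 42 = 0.

Step 1: f(3, 3) = 0, so P lies on C.
Step 2: partial derivatives
  f_x(x, y) = 2*x, f_y(x, y) = 2*y + 2.
  f_x(P) = 6, f_y(P) = 8 (gradient nonzero, so P is smooth).
Step 3: tangent line at P: 6·(x − 3) + 8·(y − 3) = 0.
Expanding: 6*x + 8*y - 42 = 0.


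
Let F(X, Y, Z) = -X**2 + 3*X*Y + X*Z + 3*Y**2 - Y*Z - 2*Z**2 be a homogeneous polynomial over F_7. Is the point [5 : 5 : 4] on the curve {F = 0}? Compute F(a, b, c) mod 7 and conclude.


F(5,5,4) ≡ 2 (mod 7); P is NOT on the curve.

Evaluate F(5, 5, 4) term-by-term (mod 7).
  -X**2 ↦ -1·25·1·1 = -25
  3*X*Y ↦ 3·5·5·1 = 75
  X*Z ↦ 1·5·1·4 = 20
  3*Y**2 ↦ 3·1·25·1 = 75
  -Y*Z ↦ -1·1·5·4 = -20
  -2*Z**2 ↦ -2·1·1·16 = -32
Sum: F(5, 5, 4) = (-25) + (75) + (20) + (75) + (-20) + (-32) = 93.
Reducing mod 7: 93 ≡ 2 (mod 7).
Since F(a, b, c) ≡ 2 ≠ 0 (mod 7), P does NOT lie on the curve.


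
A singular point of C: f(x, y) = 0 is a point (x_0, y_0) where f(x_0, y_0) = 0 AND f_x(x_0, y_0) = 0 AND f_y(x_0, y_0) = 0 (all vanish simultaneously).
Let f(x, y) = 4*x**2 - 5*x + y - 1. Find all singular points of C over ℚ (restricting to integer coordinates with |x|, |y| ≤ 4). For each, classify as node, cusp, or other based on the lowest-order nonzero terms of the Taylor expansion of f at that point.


No singular points in the scanned grid; C is smooth there.

Compute partial derivatives:
  f_x = 8*x - 5.
  f_y = 1.
f_y = 1 is a nonzero constant, so f_y never vanishes: no point (x, y) can satisfy f = f_x = f_y = 0. In particular no (x, y) ∈ {−4, ..., 4}² is singular; the curve is smooth.


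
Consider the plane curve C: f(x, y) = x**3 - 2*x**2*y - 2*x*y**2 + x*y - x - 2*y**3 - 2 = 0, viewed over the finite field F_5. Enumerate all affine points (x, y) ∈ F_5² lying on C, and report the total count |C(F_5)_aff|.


Affine F_5-points: {(0, 4), (2, 2), (4, 1), (4, 4)}; count = 4.

For each of the 25 pairs (x, y) ∈ F_5², evaluate f(x, y) mod 5. Record the zeros.
  x = 0: [0↦3, 1↦1, 2↦2, 3↦4, 4↦0]  zeros at y ∈ {4}
  x = 1: [0↦3, 1↦3, 2↦2, 3↦3, 4↦4]  zeros at y ∈ ∅
  x = 2: [0↦4, 1↦2, 2↦0, 3↦1, 4↦3]  zeros at y ∈ {2}
  x = 3: [0↦2, 1↦4, 2↦2, 3↦4, 4↦3]  zeros at y ∈ ∅
  x = 4: [0↦3, 1↦0, 2↦4, 3↦3, 4↦0]  zeros at y ∈ {1, 4}
Collecting zeros: affine points = {(0, 4), (2, 2), (4, 1), (4, 4)}.
Total count |C(F_5)_aff| = 4.


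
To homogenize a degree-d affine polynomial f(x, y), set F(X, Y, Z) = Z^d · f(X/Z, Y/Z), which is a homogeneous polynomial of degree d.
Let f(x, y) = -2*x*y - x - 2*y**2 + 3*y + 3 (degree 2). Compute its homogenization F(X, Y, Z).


F(X, Y, Z) = -2*X*Y - X*Z - 2*Y**2 + 3*Y*Z + 3*Z**2

deg(f) = 2.
Substitute x = X/Z, y = Y/Z into f, then multiply by Z^2.
  monomial -2·x^1·y^1 ↦ -2·X^1·Y^1·Z^0.
  monomial -1·x^1·y^0 ↦ -1·X^1·Y^0·Z^1.
  monomial -2·x^0·y^2 ↦ -2·X^0·Y^2·Z^0.
  monomial 3·x^0·y^1 ↦ 3·X^0·Y^1·Z^1.
  monomial 3·x^0·y^0 ↦ 3·X^0·Y^0·Z^2.
Collecting: F(X, Y, Z) = -2*X*Y - X*Z - 2*Y**2 + 3*Y*Z + 3*Z**2.


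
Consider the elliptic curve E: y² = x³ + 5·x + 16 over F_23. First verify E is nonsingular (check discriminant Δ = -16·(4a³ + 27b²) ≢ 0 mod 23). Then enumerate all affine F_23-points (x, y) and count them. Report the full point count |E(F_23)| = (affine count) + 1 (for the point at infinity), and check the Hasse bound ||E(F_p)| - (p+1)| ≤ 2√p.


Affine points = {(0, 4), (0, 19), (3, 9), (3, 14), (4, 10), (4, 13), (6, 3), (6, 20), (7, 7), (7, 16), (8, 4), (8, 19), (9, 10), (9, 13), (10, 10), (10, 13), (13, 1), (13, 22), (14, 1), (14, 22), (15, 4), (15, 19), (16, 11), (16, 12), (17, 0), (18, 2), (18, 21), (19, 1), (19, 22)}; affine count = 29; |E(F_23)| = 30.

Discriminant check: Δ ∝ 4a³ + 27b² = 4·5³ + 27·16² = 4·125 + 27·256 ≡ 6 (mod 23). Nonzero ⇒ E is nonsingular.
For each x ∈ F_23, compute rhs = x³ + 5·x + 16 mod 23, then count y ∈ F_23 with y² ≡ rhs.
  x = 0: rhs = 16, matching y values: 4, 19 (2 points).
  x = 1: rhs = 22, matching y values: none (0 points).
  x = 2: rhs = 11, matching y values: none (0 points).
  x = 3: rhs = 12, matching y values: 9, 14 (2 points).
  x = 4: rhs = 8, matching y values: 10, 13 (2 points).
  x = 5: rhs = 5, matching y values: none (0 points).
  x = 6: rhs = 9, matching y values: 3, 20 (2 points).
  x = 7: rhs = 3, matching y values: 7, 16 (2 points).
  x = 8: rhs = 16, matching y values: 4, 19 (2 points).
  x = 9: rhs = 8, matching y values: 10, 13 (2 points).
  x = 10: rhs = 8, matching y values: 10, 13 (2 points).
  x = 11: rhs = 22, matching y values: none (0 points).
  x = 12: rhs = 10, matching y values: none (0 points).
  x = 13: rhs = 1, matching y values: 1, 22 (2 points).
  x = 14: rhs = 1, matching y values: 1, 22 (2 points).
  x = 15: rhs = 16, matching y values: 4, 19 (2 points).
  x = 16: rhs = 6, matching y values: 11, 12 (2 points).
  x = 17: rhs = 0, matching y values: 0 (1 points).
  x = 18: rhs = 4, matching y values: 2, 21 (2 points).
  x = 19: rhs = 1, matching y values: 1, 22 (2 points).
  x = 20: rhs = 20, matching y values: none (0 points).
  x = 21: rhs = 21, matching y values: none (0 points).
  x = 22: rhs = 10, matching y values: none (0 points).
Total affine count: 29.
Full point count |E(F_23)| = 29 + 1 = 30.
Hasse bound: |30 − (23+1)| = |6| = 6 ≤ 2√23 ≈ 9.5917 ✓.


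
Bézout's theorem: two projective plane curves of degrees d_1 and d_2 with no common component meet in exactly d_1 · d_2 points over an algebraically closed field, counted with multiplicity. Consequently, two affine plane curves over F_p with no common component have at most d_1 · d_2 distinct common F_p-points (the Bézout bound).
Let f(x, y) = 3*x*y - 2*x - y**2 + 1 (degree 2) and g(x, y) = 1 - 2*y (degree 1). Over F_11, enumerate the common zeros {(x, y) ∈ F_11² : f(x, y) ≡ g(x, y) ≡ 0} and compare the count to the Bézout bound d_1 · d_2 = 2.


Common zeros: {(7, 6)}; count = 1; Bézout bound = 2.

deg(f) = 2, deg(g) = 1, so Bézout bound = 2.
Scan x ∈ F_11. For each x, list the y ∈ F_11 with f(x, y) ≡ 0 and those with g(x, y) ≡ 0 (mod 11); the common zeros in that column are the intersection.
  x = 0: f ≡ 0 at y ∈ {1, 10}; g ≡ 0 at y ∈ {6}; common: ∅.
  x = 1: f ≡ 0 at y ∈ {5, 9}; g ≡ 0 at y ∈ {6}; common: ∅.
  x = 2: f ≡ 0 at y ∈ ∅; g ≡ 0 at y ∈ {6}; common: ∅.
  x = 3: f ≡ 0 at y ∈ ∅; g ≡ 0 at y ∈ {6}; common: ∅.
  x = 4: f ≡ 0 at y ∈ ∅; g ≡ 0 at y ∈ {6}; common: ∅.
  x = 5: f ≡ 0 at y ∈ ∅; g ≡ 0 at y ∈ {6}; common: ∅.
  x = 6: f ≡ 0 at y ∈ {0, 7}; g ≡ 0 at y ∈ {6}; common: ∅.
  x = 7: f ≡ 0 at y ∈ {4, 6}; g ≡ 0 at y ∈ {6}; common: {6}.
  x = 8: f ≡ 0 at y ∈ ∅; g ≡ 0 at y ∈ {6}; common: ∅.
  x = 9: f ≡ 0 at y ∈ {2, 3}; g ≡ 0 at y ∈ {6}; common: ∅.
  x = 10: f ≡ 0 at y ∈ ∅; g ≡ 0 at y ∈ {6}; common: ∅.
Collecting: common zeros = {(7, 6)}, so the count is 1.
Comparison with the Bézout bound: 1 ≤ 2 = deg(f)·deg(g), as expected for curves with no common component (the affine F_11-count falls short of the bound because intersections may lie at infinity, over extension fields, or carry multiplicity).


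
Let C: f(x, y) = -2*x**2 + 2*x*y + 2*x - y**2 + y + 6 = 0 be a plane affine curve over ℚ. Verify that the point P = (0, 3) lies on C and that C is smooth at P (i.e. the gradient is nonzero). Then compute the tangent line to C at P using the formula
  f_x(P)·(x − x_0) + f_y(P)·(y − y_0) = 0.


Tangent line at P: 8*x - 5*y + 15 = 0.

Step 1: f(0, 3) = 0, so P lies on C.
Step 2: partial derivatives
  f_x(x, y) = -4*x + 2*y + 2, f_y(x, y) = 2*x - 2*y + 1.
  f_x(P) = 8, f_y(P) = -5 (gradient nonzero, so P is smooth).
Step 3: tangent line at P: 8·(x − 0) + -5·(y − 3) = 0.
Expanding: 8*x - 5*y + 15 = 0.


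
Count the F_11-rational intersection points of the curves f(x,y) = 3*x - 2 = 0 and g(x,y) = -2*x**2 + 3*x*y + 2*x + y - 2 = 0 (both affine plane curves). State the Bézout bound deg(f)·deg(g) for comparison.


Common zeros: {(8, 5)}; count = 1; Bézout bound = 2.

deg(f) = 1, deg(g) = 2, so Bézout bound = 2.
Scan x ∈ F_11. For each x, list the y ∈ F_11 with f(x, y) ≡ 0 and those with g(x, y) ≡ 0 (mod 11); the common zeros in that column are the intersection.
  x = 0: f ≡ 0 at y ∈ ∅; g ≡ 0 at y ∈ {2}; common: ∅.
  x = 1: f ≡ 0 at y ∈ ∅; g ≡ 0 at y ∈ {6}; common: ∅.
  x = 2: f ≡ 0 at y ∈ ∅; g ≡ 0 at y ∈ {4}; common: ∅.
  x = 3: f ≡ 0 at y ∈ ∅; g ≡ 0 at y ∈ {8}; common: ∅.
  x = 4: f ≡ 0 at y ∈ ∅; g ≡ 0 at y ∈ {2}; common: ∅.
  x = 5: f ≡ 0 at y ∈ ∅; g ≡ 0 at y ∈ {4}; common: ∅.
  x = 6: f ≡ 0 at y ∈ ∅; g ≡ 0 at y ∈ {5}; common: ∅.
  x = 7: f ≡ 0 at y ∈ ∅; g ≡ 0 at y ∈ ∅; common: ∅.
  x = 8: f ≡ 0 at y ∈ {0, 1, 2, 3, 4, 5, 6, 7, 8, 9, 10}; g ≡ 0 at y ∈ {5}; common: {5}.
  x = 9: f ≡ 0 at y ∈ ∅; g ≡ 0 at y ∈ {6}; common: ∅.
  x = 10: f ≡ 0 at y ∈ ∅; g ≡ 0 at y ∈ {8}; common: ∅.
Collecting: common zeros = {(8, 5)}, so the count is 1.
Comparison with the Bézout bound: 1 ≤ 2 = deg(f)·deg(g), as expected for curves with no common component (the affine F_11-count falls short of the bound because intersections may lie at infinity, over extension fields, or carry multiplicity).


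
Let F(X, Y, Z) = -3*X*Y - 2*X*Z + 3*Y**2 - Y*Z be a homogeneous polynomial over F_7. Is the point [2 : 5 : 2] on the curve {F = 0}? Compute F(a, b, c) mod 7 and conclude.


F(2,5,2) ≡ 6 (mod 7); P is NOT on the curve.

Evaluate F(2, 5, 2) term-by-term (mod 7).
  -3*X*Y ↦ -3·2·5·1 = -30
  -2*X*Z ↦ -2·2·1·2 = -8
  3*Y**2 ↦ 3·1·25·1 = 75
  -Y*Z ↦ -1·1·5·2 = -10
Sum: F(2, 5, 2) = (-30) + (-8) + (75) + (-10) = 27.
Reducing mod 7: 27 ≡ 6 (mod 7).
Since F(a, b, c) ≡ 6 ≠ 0 (mod 7), P does NOT lie on the curve.


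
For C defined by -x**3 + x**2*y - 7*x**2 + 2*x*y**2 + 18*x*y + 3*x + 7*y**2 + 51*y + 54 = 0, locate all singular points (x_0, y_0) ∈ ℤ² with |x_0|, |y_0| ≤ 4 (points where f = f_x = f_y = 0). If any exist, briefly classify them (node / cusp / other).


Singular points: {(-3, -3)}; classification: node.

Compute partial derivatives:
  f_x = -3*x**2 + 2*x*y - 14*x + 2*y**2 + 18*y + 3.
  f_y = x**2 + 4*x*y + 18*x + 14*y + 51.
Scan x_0 ∈ {−4, ..., 4}. For each x_0, f_y(x_0, y) is a polynomial in y; find its integer roots y ∈ {−4, ..., 4}, then test f_x and f at those candidates.
  x = -4: f_y(-4, y) = -2*y - 5; no integer root y with |y| ≤ 4.
  x = -3: f_y(-3, y) = 2*y + 6; vanishes at y ∈ {-3}. (-3, -3): f_x = 0, f = 0 — SINGULAR.
  x = -2: f_y(-2, y) = 6*y + 19; no integer root y with |y| ≤ 4.
  x = -1: f_y(-1, y) = 10*y + 34; no integer root y with |y| ≤ 4.
  x = 0: f_y(0, y) = 14*y + 51; no integer root y with |y| ≤ 4.
  x = 1: f_y(1, y) = 18*y + 70; no integer root y with |y| ≤ 4.
  x = 2: f_y(2, y) = 22*y + 91; no integer root y with |y| ≤ 4.
  x = 3: f_y(3, y) = 26*y + 114; no integer root y with |y| ≤ 4.
  x = 4: f_y(4, y) = 30*y + 139; no integer root y with |y| ≤ 4.
Only singular point on the grid: (-3, -3).
Classify: substitute x = -3 + u, y = -3 + v and expand: f = -u**3 + u**2*v - u**2 + 2*u*v**2 + v**2.
No constant or linear terms (consistent with a singular point). Quadratic part: -u**2 + v**2. Cubic part: -u**3 + u**2*v + 2*u*v**2.
The quadratic part v**2 - u**2 = (v − u)(v + u) splits into two distinct linear factors, so there are two distinct tangent lines y − -3 = ±(x − -3) — this is a node (ordinary double point).
Classification: node.


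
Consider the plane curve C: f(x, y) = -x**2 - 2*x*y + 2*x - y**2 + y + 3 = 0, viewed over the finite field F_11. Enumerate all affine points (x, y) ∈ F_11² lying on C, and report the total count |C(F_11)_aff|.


Affine F_11-points: {(3, 0), (3, 6), (5, 1), (6, 1), (6, 10), (8, 3), (8, 4), (9, 6), (9, 10), (10, 0), (10, 3)}; count = 11.

For each of the 121 pairs (x, y) ∈ F_11², evaluate f(x, y) mod 11. Record the zeros.
  x = 0: [0↦3, 1↦3, 2↦1, 3↦8, 4↦2, 5↦5, 6↦6, 7↦5, 8↦2, 9↦8, 10↦1]  zeros at y ∈ ∅
  x = 1: [0↦4, 1↦2, 2↦9, 3↦3, 4↦6, 5↦7, 6↦6, 7↦3, 8↦9, 9↦2, 10↦4]  zeros at y ∈ ∅
  x = 2: [0↦3, 1↦10, 2↦4, 3↦7, 4↦8, 5↦7, 6↦4, 7↦10, 8↦3, 9↦5, 10↦5]  zeros at y ∈ ∅
  x = 3: [0↦0, 1↦5, 2↦8, 3↦9, 4↦8, 5↦5, 6↦0, 7↦4, 8↦6, 9↦6, 10↦4]  zeros at y ∈ {0, 6}
  x = 4: [0↦6, 1↦9, 2↦10, 3↦9, 4↦6, 5↦1, 6↦5, 7↦7, 8↦7, 9↦5, 10↦1]  zeros at y ∈ ∅
  x = 5: [0↦10, 1↦0, 2↦10, 3↦7, 4↦2, 5↦6, 6↦8, 7↦8, 8↦6, 9↦2, 10↦7]  zeros at y ∈ {1}
  x = 6: [0↦1, 1↦0, 2↦8, 3↦3, 4↦7, 5↦9, 6↦9, 7↦7, 8↦3, 9↦8, 10↦0]  zeros at y ∈ {1, 10}
  x = 7: [0↦1, 1↦9, 2↦4, 3↦8, 4↦10, 5↦10, 6↦8, 7↦4, 8↦9, 9↦1, 10↦2]  zeros at y ∈ ∅
  x = 8: [0↦10, 1↦5, 2↦9, 3↦0, 4↦0, 5↦9, 6↦5, 7↦10, 8↦2, 9↦3, 10↦2]  zeros at y ∈ {3, 4}
  x = 9: [0↦6, 1↦10, 2↦1, 3↦1, 4↦10, 5↦6, 6↦0, 7↦3, 8↦4, 9↦3, 10↦0]  zeros at y ∈ {6, 10}
  x = 10: [0↦0, 1↦2, 2↦2, 3↦0, 4↦7, 5↦1, 6↦4, 7↦5, 8↦4, 9↦1, 10↦7]  zeros at y ∈ {0, 3}
Collecting zeros: affine points = {(3, 0), (3, 6), (5, 1), (6, 1), (6, 10), (8, 3), (8, 4), (9, 6), (9, 10), (10, 0), (10, 3)}.
Total count |C(F_11)_aff| = 11.


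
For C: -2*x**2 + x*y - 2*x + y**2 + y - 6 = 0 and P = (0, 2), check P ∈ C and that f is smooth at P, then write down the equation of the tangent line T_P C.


Tangent line at P: 5*y - 10 = 0.

Step 1: f(0, 2) = 0, so P lies on C.
Step 2: partial derivatives
  f_x(x, y) = -4*x + y - 2, f_y(x, y) = x + 2*y + 1.
  f_x(P) = 0, f_y(P) = 5 (gradient nonzero, so P is smooth).
Step 3: tangent line at P: 0·(x − 0) + 5·(y − 2) = 0.
Expanding: 5*y - 10 = 0.


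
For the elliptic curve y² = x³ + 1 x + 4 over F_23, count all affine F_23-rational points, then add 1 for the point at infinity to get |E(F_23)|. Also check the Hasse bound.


Affine points = {(0, 2), (0, 21), (1, 11), (1, 12), (4, 7), (4, 16), (7, 3), (7, 20), (8, 8), (8, 15), (9, 11), (9, 12), (10, 5), (10, 18), (11, 9), (11, 14), (13, 11), (13, 12), (14, 5), (14, 18), (15, 6), (15, 17), (17, 9), (17, 14), (18, 9), (18, 14), (22, 5), (22, 18)}; affine count = 28; |E(F_23)| = 29.

Discriminant check: Δ ∝ 4a³ + 27b² = 4·1³ + 27·4² = 4·1 + 27·16 ≡ 22 (mod 23). Nonzero ⇒ E is nonsingular.
For each x ∈ F_23, compute rhs = x³ + 1·x + 4 mod 23, then count y ∈ F_23 with y² ≡ rhs.
  x = 0: rhs = 4, matching y values: 2, 21 (2 points).
  x = 1: rhs = 6, matching y values: 11, 12 (2 points).
  x = 2: rhs = 14, matching y values: none (0 points).
  x = 3: rhs = 11, matching y values: none (0 points).
  x = 4: rhs = 3, matching y values: 7, 16 (2 points).
  x = 5: rhs = 19, matching y values: none (0 points).
  x = 6: rhs = 19, matching y values: none (0 points).
  x = 7: rhs = 9, matching y values: 3, 20 (2 points).
  x = 8: rhs = 18, matching y values: 8, 15 (2 points).
  x = 9: rhs = 6, matching y values: 11, 12 (2 points).
  x = 10: rhs = 2, matching y values: 5, 18 (2 points).
  x = 11: rhs = 12, matching y values: 9, 14 (2 points).
  x = 12: rhs = 19, matching y values: none (0 points).
  x = 13: rhs = 6, matching y values: 11, 12 (2 points).
  x = 14: rhs = 2, matching y values: 5, 18 (2 points).
  x = 15: rhs = 13, matching y values: 6, 17 (2 points).
  x = 16: rhs = 22, matching y values: none (0 points).
  x = 17: rhs = 12, matching y values: 9, 14 (2 points).
  x = 18: rhs = 12, matching y values: 9, 14 (2 points).
  x = 19: rhs = 5, matching y values: none (0 points).
  x = 20: rhs = 20, matching y values: none (0 points).
  x = 21: rhs = 17, matching y values: none (0 points).
  x = 22: rhs = 2, matching y values: 5, 18 (2 points).
Total affine count: 28.
Full point count |E(F_23)| = 28 + 1 = 29.
Hasse bound: |29 − (23+1)| = |5| = 5 ≤ 2√23 ≈ 9.5917 ✓.


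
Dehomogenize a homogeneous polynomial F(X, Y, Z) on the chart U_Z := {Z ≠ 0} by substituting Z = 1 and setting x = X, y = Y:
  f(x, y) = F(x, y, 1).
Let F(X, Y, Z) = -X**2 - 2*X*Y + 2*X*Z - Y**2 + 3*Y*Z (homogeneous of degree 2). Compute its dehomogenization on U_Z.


f(x, y) = -x**2 - 2*x*y + 2*x - y**2 + 3*y

On U_Z we set Z = 1. Each monomial c·X^i·Y^j·Z^k in F becomes c·x^i·y^j·1^k = c·x^i·y^j.
Substituting Z = 1: F(X, Y, 1) = -x**2 - 2*x*y + 2*x - y**2 + 3*y.
Note: deg(f) ≤ deg(F) = 2; strict inequality happens when F is divisible by Z (lost terms).


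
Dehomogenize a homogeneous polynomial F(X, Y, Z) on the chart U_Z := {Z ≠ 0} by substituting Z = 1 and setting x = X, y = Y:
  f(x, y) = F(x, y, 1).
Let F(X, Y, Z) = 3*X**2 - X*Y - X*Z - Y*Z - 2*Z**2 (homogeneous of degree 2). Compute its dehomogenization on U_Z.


f(x, y) = 3*x**2 - x*y - x - y - 2

On U_Z we set Z = 1. Each monomial c·X^i·Y^j·Z^k in F becomes c·x^i·y^j·1^k = c·x^i·y^j.
Substituting Z = 1: F(X, Y, 1) = 3*x**2 - x*y - x - y - 2.
Note: deg(f) ≤ deg(F) = 2; strict inequality happens when F is divisible by Z (lost terms).


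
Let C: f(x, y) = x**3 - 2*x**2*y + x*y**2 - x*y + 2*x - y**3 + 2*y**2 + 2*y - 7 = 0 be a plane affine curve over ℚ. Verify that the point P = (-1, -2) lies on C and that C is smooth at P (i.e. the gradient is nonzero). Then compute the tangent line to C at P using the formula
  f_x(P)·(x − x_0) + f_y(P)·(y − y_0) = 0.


Tangent line at P: 3*x - 15*y - 27 = 0.

Step 1: f(-1, -2) = 0, so P lies on C.
Step 2: partial derivatives
  f_x(x, y) = 3*x**2 - 4*x*y + y**2 - y + 2, f_y(x, y) = -2*x**2 + 2*x*y - x - 3*y**2 + 4*y + 2.
  f_x(P) = 3, f_y(P) = -15 (gradient nonzero, so P is smooth).
Step 3: tangent line at P: 3·(x − -1) + -15·(y − -2) = 0.
Expanding: 3*x - 15*y - 27 = 0.


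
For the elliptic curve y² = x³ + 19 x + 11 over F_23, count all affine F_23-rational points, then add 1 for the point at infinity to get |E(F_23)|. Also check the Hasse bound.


Affine points = {(1, 10), (1, 13), (3, 7), (3, 16), (4, 6), (4, 17), (5, 1), (5, 22), (7, 2), (7, 21), (8, 10), (8, 13), (12, 9), (12, 14), (14, 10), (14, 13), (16, 8), (16, 15), (17, 7), (17, 16), (19, 3), (19, 20)}; affine count = 22; |E(F_23)| = 23.

Discriminant check: Δ ∝ 4a³ + 27b² = 4·19³ + 27·11² = 4·6859 + 27·121 ≡ 21 (mod 23). Nonzero ⇒ E is nonsingular.
For each x ∈ F_23, compute rhs = x³ + 19·x + 11 mod 23, then count y ∈ F_23 with y² ≡ rhs.
  x = 0: rhs = 11, matching y values: none (0 points).
  x = 1: rhs = 8, matching y values: 10, 13 (2 points).
  x = 2: rhs = 11, matching y values: none (0 points).
  x = 3: rhs = 3, matching y values: 7, 16 (2 points).
  x = 4: rhs = 13, matching y values: 6, 17 (2 points).
  x = 5: rhs = 1, matching y values: 1, 22 (2 points).
  x = 6: rhs = 19, matching y values: none (0 points).
  x = 7: rhs = 4, matching y values: 2, 21 (2 points).
  x = 8: rhs = 8, matching y values: 10, 13 (2 points).
  x = 9: rhs = 14, matching y values: none (0 points).
  x = 10: rhs = 5, matching y values: none (0 points).
  x = 11: rhs = 10, matching y values: none (0 points).
  x = 12: rhs = 12, matching y values: 9, 14 (2 points).
  x = 13: rhs = 17, matching y values: none (0 points).
  x = 14: rhs = 8, matching y values: 10, 13 (2 points).
  x = 15: rhs = 14, matching y values: none (0 points).
  x = 16: rhs = 18, matching y values: 8, 15 (2 points).
  x = 17: rhs = 3, matching y values: 7, 16 (2 points).
  x = 18: rhs = 21, matching y values: none (0 points).
  x = 19: rhs = 9, matching y values: 3, 20 (2 points).
  x = 20: rhs = 19, matching y values: none (0 points).
  x = 21: rhs = 11, matching y values: none (0 points).
  x = 22: rhs = 14, matching y values: none (0 points).
Total affine count: 22.
Full point count |E(F_23)| = 22 + 1 = 23.
Hasse bound: |23 − (23+1)| = |-1| = 1 ≤ 2√23 ≈ 9.5917 ✓.


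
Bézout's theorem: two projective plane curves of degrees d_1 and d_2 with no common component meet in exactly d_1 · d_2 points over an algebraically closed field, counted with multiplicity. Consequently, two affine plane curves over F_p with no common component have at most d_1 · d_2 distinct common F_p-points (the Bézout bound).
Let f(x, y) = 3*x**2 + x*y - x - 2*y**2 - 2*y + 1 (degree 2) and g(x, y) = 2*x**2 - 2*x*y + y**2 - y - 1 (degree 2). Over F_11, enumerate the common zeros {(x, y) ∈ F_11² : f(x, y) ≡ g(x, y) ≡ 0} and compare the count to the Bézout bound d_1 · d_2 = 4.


Common zeros: {(0, 8), (8, 9)}; count = 2; Bézout bound = 4.

deg(f) = 2, deg(g) = 2, so Bézout bound = 4.
Scan x ∈ F_11. For each x, list the y ∈ F_11 with f(x, y) ≡ 0 and those with g(x, y) ≡ 0 (mod 11); the common zeros in that column are the intersection.
  x = 0: f ≡ 0 at y ∈ {2, 8}; g ≡ 0 at y ∈ {4, 8}; common: {8}.
  x = 1: f ≡ 0 at y ∈ {1, 4}; g ≡ 0 at y ∈ {5, 9}; common: ∅.
  x = 2: f ≡ 0 at y ∈ {0}; g ≡ 0 at y ∈ ∅; common: ∅.
  x = 3: f ≡ 0 at y ∈ {7, 10}; g ≡ 0 at y ∈ {1, 6}; common: ∅.
  x = 4: f ≡ 0 at y ∈ {3, 9}; g ≡ 0 at y ∈ {4, 5}; common: ∅.
  x = 5: f ≡ 0 at y ∈ {8, 10}; g ≡ 0 at y ∈ ∅; common: ∅.
  x = 6: f ≡ 0 at y ∈ {6, 7}; g ≡ 0 at y ∈ ∅; common: ∅.
  x = 7: f ≡ 0 at y ∈ {2, 6}; g ≡ 0 at y ∈ ∅; common: ∅.
  x = 8: f ≡ 0 at y ∈ {5, 9}; g ≡ 0 at y ∈ {8, 9}; common: {9}.
  x = 9: f ≡ 0 at y ∈ {4, 5}; g ≡ 0 at y ∈ {1, 7}; common: ∅.
  x = 10: f ≡ 0 at y ∈ {1, 3}; g ≡ 0 at y ∈ ∅; common: ∅.
Collecting: common zeros = {(0, 8), (8, 9)}, so the count is 2.
Comparison with the Bézout bound: 2 ≤ 4 = deg(f)·deg(g), as expected for curves with no common component (the affine F_11-count falls short of the bound because intersections may lie at infinity, over extension fields, or carry multiplicity).


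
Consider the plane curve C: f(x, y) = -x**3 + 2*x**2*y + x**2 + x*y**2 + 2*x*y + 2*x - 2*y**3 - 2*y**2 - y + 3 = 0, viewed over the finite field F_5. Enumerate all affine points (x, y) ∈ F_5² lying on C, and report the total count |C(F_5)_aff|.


Affine F_5-points: {(1, 0), (1, 1), (3, 2), (3, 3)}; count = 4.

For each of the 25 pairs (x, y) ∈ F_5², evaluate f(x, y) mod 5. Record the zeros.
  x = 0: [0↦3, 1↦3, 2↦2, 3↦3, 4↦4]  zeros at y ∈ ∅
  x = 1: [0↦0, 1↦0, 2↦1, 3↦1, 4↦3]  zeros at y ∈ {0, 1}
  x = 2: [0↦3, 1↦2, 2↦4, 3↦2, 4↦4]  zeros at y ∈ ∅
  x = 3: [0↦1, 1↦3, 2↦0, 3↦0, 4↦1]  zeros at y ∈ {2, 3}
  x = 4: [0↦3, 1↦2, 2↦3, 3↦4, 4↦3]  zeros at y ∈ ∅
Collecting zeros: affine points = {(1, 0), (1, 1), (3, 2), (3, 3)}.
Total count |C(F_5)_aff| = 4.


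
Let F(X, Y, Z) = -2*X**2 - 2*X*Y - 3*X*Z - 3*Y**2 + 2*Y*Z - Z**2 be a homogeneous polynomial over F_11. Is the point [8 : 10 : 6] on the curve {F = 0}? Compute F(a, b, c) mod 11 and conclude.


F(8,10,6) ≡ 1 (mod 11); P is NOT on the curve.

Evaluate F(8, 10, 6) term-by-term (mod 11).
  -2*X**2 ↦ -2·64·1·1 = -128
  -2*X*Y ↦ -2·8·10·1 = -160
  -3*X*Z ↦ -3·8·1·6 = -144
  -3*Y**2 ↦ -3·1·100·1 = -300
  2*Y*Z ↦ 2·1·10·6 = 120
  -Z**2 ↦ -1·1·1·36 = -36
Sum: F(8, 10, 6) = (-128) + (-160) + (-144) + (-300) + (120) + (-36) = -648.
Reducing mod 11: -648 ≡ 1 (mod 11).
Since F(a, b, c) ≡ 1 ≠ 0 (mod 11), P does NOT lie on the curve.


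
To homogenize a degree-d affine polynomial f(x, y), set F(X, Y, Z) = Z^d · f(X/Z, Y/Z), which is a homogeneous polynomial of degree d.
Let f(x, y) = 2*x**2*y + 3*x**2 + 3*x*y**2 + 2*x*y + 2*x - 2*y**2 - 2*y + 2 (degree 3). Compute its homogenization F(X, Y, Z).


F(X, Y, Z) = 2*X**2*Y + 3*X**2*Z + 3*X*Y**2 + 2*X*Y*Z + 2*X*Z**2 - 2*Y**2*Z - 2*Y*Z**2 + 2*Z**3

deg(f) = 3.
Substitute x = X/Z, y = Y/Z into f, then multiply by Z^3.
  monomial 2·x^2·y^1 ↦ 2·X^2·Y^1·Z^0.
  monomial 3·x^2·y^0 ↦ 3·X^2·Y^0·Z^1.
  monomial 3·x^1·y^2 ↦ 3·X^1·Y^2·Z^0.
  monomial 2·x^1·y^1 ↦ 2·X^1·Y^1·Z^1.
  monomial 2·x^1·y^0 ↦ 2·X^1·Y^0·Z^2.
  monomial -2·x^0·y^2 ↦ -2·X^0·Y^2·Z^1.
  monomial -2·x^0·y^1 ↦ -2·X^0·Y^1·Z^2.
  monomial 2·x^0·y^0 ↦ 2·X^0·Y^0·Z^3.
Collecting: F(X, Y, Z) = 2*X**2*Y + 3*X**2*Z + 3*X*Y**2 + 2*X*Y*Z + 2*X*Z**2 - 2*Y**2*Z - 2*Y*Z**2 + 2*Z**3.


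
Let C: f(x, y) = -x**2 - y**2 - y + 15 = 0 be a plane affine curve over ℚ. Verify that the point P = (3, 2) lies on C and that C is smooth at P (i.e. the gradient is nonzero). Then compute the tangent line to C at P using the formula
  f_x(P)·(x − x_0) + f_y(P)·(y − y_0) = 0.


Tangent line at P: -6*x - 5*y + 28 = 0.

Step 1: f(3, 2) = 0, so P lies on C.
Step 2: partial derivatives
  f_x(x, y) = -2*x, f_y(x, y) = -2*y - 1.
  f_x(P) = -6, f_y(P) = -5 (gradient nonzero, so P is smooth).
Step 3: tangent line at P: -6·(x − 3) + -5·(y − 2) = 0.
Expanding: -6*x - 5*y + 28 = 0.


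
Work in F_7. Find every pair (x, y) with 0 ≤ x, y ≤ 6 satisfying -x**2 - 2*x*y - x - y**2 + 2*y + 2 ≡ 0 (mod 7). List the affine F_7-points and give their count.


Affine F_7-points: {(1, 0), (2, 1), (2, 4), (3, 4), (3, 6), (5, 0), (5, 6)}; count = 7.

For each of the 49 pairs (x, y) ∈ F_7², evaluate f(x, y) mod 7. Record the zeros.
  x = 0: [0↦2, 1↦3, 2↦2, 3↦6, 4↦1, 5↦1, 6↦6]  zeros at y ∈ ∅
  x = 1: [0↦0, 1↦6, 2↦3, 3↦5, 4↦5, 5↦3, 6↦6]  zeros at y ∈ {0}
  x = 2: [0↦3, 1↦0, 2↦2, 3↦2, 4↦0, 5↦3, 6↦4]  zeros at y ∈ {1, 4}
  x = 3: [0↦4, 1↦6, 2↦6, 3↦4, 4↦0, 5↦1, 6↦0]  zeros at y ∈ {4, 6}
  x = 4: [0↦3, 1↦3, 2↦1, 3↦4, 4↦5, 5↦4, 6↦1]  zeros at y ∈ ∅
  x = 5: [0↦0, 1↦5, 2↦1, 3↦2, 4↦1, 5↦5, 6↦0]  zeros at y ∈ {0, 6}
  x = 6: [0↦2, 1↦5, 2↦6, 3↦5, 4↦2, 5↦4, 6↦4]  zeros at y ∈ ∅
Collecting zeros: affine points = {(1, 0), (2, 1), (2, 4), (3, 4), (3, 6), (5, 0), (5, 6)}.
Total count |C(F_7)_aff| = 7.


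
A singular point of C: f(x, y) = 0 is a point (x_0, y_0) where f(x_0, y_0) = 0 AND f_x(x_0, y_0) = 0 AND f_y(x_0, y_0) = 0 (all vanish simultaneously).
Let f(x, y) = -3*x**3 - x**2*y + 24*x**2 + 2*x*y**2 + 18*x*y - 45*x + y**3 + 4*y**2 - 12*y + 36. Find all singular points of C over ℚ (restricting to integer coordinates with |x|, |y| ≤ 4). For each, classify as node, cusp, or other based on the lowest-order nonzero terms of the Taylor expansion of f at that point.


Singular points: {(3, -3)}; classification: cusp.

Compute partial derivatives:
  f_x = -9*x**2 - 2*x*y + 48*x + 2*y**2 + 18*y - 45.
  f_y = -x**2 + 4*x*y + 18*x + 3*y**2 + 8*y - 12.
Scan x_0 ∈ {−4, ..., 4}. For each x_0, f_y(x_0, y) is a polynomial in y; find its integer roots y ∈ {−4, ..., 4}, then test f_x and f at those candidates.
  x = -4: f_y(-4, y) = 3*y**2 - 8*y - 100; no integer root y with |y| ≤ 4.
  x = -3: f_y(-3, y) = 3*y**2 - 4*y - 75; no integer root y with |y| ≤ 4.
  x = -2: f_y(-2, y) = 3*y**2 - 52; no integer root y with |y| ≤ 4.
  x = -1: f_y(-1, y) = 3*y**2 + 4*y - 31; no integer root y with |y| ≤ 4.
  x = 0: f_y(0, y) = 3*y**2 + 8*y - 12; no integer root y with |y| ≤ 4.
  x = 1: f_y(1, y) = 3*y**2 + 12*y + 5; no integer root y with |y| ≤ 4.
  x = 2: f_y(2, y) = 3*y**2 + 16*y + 20; vanishes at y ∈ {-2}. (2, -2): f_x = -5 ≠ 0.
  x = 3: f_y(3, y) = 3*y**2 + 20*y + 33; vanishes at y ∈ {-3}. (3, -3): f_x = 0, f = 0 — SINGULAR.
  x = 4: f_y(4, y) = 3*y**2 + 24*y + 44; no integer root y with |y| ≤ 4.
Only singular point on the grid: (3, -3).
Classify: substitute x = 3 + u, y = -3 + v and expand: f = -3*u**3 - u**2*v + 2*u*v**2 + v**3 + v**2.
No constant or linear terms (consistent with a singular point). Quadratic part: v**2. Cubic part: -3*u**3 - u**2*v + 2*u*v**2 + v**3.
The quadratic part v**2 is a perfect square, so there is a single (double) tangent line v = 0, i.e. y = -3. Restricting the cubic part to that line (v = 0) leaves -3*u**3 ≠ 0, so f is not divisible by v and the branch is v² ≈ 3*u**3 to lowest order — this is a cusp.
Classification: cusp.


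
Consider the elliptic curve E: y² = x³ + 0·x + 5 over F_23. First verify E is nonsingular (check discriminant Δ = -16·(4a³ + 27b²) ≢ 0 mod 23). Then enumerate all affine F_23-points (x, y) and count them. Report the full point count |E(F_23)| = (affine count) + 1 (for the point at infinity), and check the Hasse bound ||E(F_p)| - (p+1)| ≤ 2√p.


Affine points = {(1, 11), (1, 12), (2, 6), (2, 17), (3, 3), (3, 20), (4, 0), (7, 7), (7, 16), (10, 4), (10, 19), (11, 5), (11, 18), (12, 10), (12, 13), (14, 9), (14, 14), (18, 8), (18, 15), (20, 1), (20, 22), (22, 2), (22, 21)}; affine count = 23; |E(F_23)| = 24.

Discriminant check: Δ ∝ 4a³ + 27b² = 4·0³ + 27·5² = 4·0 + 27·25 ≡ 8 (mod 23). Nonzero ⇒ E is nonsingular.
For each x ∈ F_23, compute rhs = x³ + 0·x + 5 mod 23, then count y ∈ F_23 with y² ≡ rhs.
  x = 0: rhs = 5, matching y values: none (0 points).
  x = 1: rhs = 6, matching y values: 11, 12 (2 points).
  x = 2: rhs = 13, matching y values: 6, 17 (2 points).
  x = 3: rhs = 9, matching y values: 3, 20 (2 points).
  x = 4: rhs = 0, matching y values: 0 (1 points).
  x = 5: rhs = 15, matching y values: none (0 points).
  x = 6: rhs = 14, matching y values: none (0 points).
  x = 7: rhs = 3, matching y values: 7, 16 (2 points).
  x = 8: rhs = 11, matching y values: none (0 points).
  x = 9: rhs = 21, matching y values: none (0 points).
  x = 10: rhs = 16, matching y values: 4, 19 (2 points).
  x = 11: rhs = 2, matching y values: 5, 18 (2 points).
  x = 12: rhs = 8, matching y values: 10, 13 (2 points).
  x = 13: rhs = 17, matching y values: none (0 points).
  x = 14: rhs = 12, matching y values: 9, 14 (2 points).
  x = 15: rhs = 22, matching y values: none (0 points).
  x = 16: rhs = 7, matching y values: none (0 points).
  x = 17: rhs = 19, matching y values: none (0 points).
  x = 18: rhs = 18, matching y values: 8, 15 (2 points).
  x = 19: rhs = 10, matching y values: none (0 points).
  x = 20: rhs = 1, matching y values: 1, 22 (2 points).
  x = 21: rhs = 20, matching y values: none (0 points).
  x = 22: rhs = 4, matching y values: 2, 21 (2 points).
Total affine count: 23.
Full point count |E(F_23)| = 23 + 1 = 24.
Hasse bound: |24 − (23+1)| = |0| = 0 ≤ 2√23 ≈ 9.5917 ✓.


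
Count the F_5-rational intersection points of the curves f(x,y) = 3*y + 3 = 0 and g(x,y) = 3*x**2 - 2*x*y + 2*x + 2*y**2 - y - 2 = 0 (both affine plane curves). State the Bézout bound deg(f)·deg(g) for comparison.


Common zeros: {(3, 4), (4, 4)}; count = 2; Bézout bound = 2.

deg(f) = 1, deg(g) = 2, so Bézout bound = 2.
Scan x ∈ F_5. For each x, list the y ∈ F_5 with f(x, y) ≡ 0 and those with g(x, y) ≡ 0 (mod 5); the common zeros in that column are the intersection.
  x = 0: f ≡ 0 at y ∈ {4}; g ≡ 0 at y ∈ ∅; common: ∅.
  x = 1: f ≡ 0 at y ∈ {4}; g ≡ 0 at y ∈ {2}; common: ∅.
  x = 2: f ≡ 0 at y ∈ {4}; g ≡ 0 at y ∈ ∅; common: ∅.
  x = 3: f ≡ 0 at y ∈ {4}; g ≡ 0 at y ∈ {2, 4}; common: {4}.
  x = 4: f ≡ 0 at y ∈ {4}; g ≡ 0 at y ∈ {3, 4}; common: {4}.
Collecting: common zeros = {(3, 4), (4, 4)}, so the count is 2.
Comparison with the Bézout bound: 2 ≤ 2 = deg(f)·deg(g), as expected for curves with no common component (the bound is attained).


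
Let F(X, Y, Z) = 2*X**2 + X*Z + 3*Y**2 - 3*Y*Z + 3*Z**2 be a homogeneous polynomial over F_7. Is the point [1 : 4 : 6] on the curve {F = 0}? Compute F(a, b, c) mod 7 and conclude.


F(1,4,6) ≡ 1 (mod 7); P is NOT on the curve.

Evaluate F(1, 4, 6) term-by-term (mod 7).
  2*X**2 ↦ 2·1·1·1 = 2
  X*Z ↦ 1·1·1·6 = 6
  3*Y**2 ↦ 3·1·16·1 = 48
  -3*Y*Z ↦ -3·1·4·6 = -72
  3*Z**2 ↦ 3·1·1·36 = 108
Sum: F(1, 4, 6) = (2) + (6) + (48) + (-72) + (108) = 92.
Reducing mod 7: 92 ≡ 1 (mod 7).
Since F(a, b, c) ≡ 1 ≠ 0 (mod 7), P does NOT lie on the curve.


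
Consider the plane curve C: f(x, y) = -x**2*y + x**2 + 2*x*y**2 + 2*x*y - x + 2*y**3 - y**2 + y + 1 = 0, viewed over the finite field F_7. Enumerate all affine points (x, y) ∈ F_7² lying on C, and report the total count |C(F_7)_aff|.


Affine F_7-points: {(0, 3), (0, 5), (1, 3), (3, 0), (5, 0), (5, 6), (6, 1), (6, 5), (6, 6)}; count = 9.

For each of the 49 pairs (x, y) ∈ F_7², evaluate f(x, y) mod 7. Record the zeros.
  x = 0: [0↦1, 1↦3, 2↦1, 3↦0, 4↦5, 5↦0, 6↦4]  zeros at y ∈ {3, 5}
  x = 1: [0↦1, 1↦6, 2↦4, 3↦0, 4↦6, 5↦6, 6↦5]  zeros at y ∈ {3}
  x = 2: [0↦3, 1↦2, 2↦5, 3↦3, 4↦1, 5↦4, 6↦3]  zeros at y ∈ ∅
  x = 3: [0↦0, 1↦5, 2↦4, 3↦2, 4↦4, 5↦1, 6↦5]  zeros at y ∈ {0}
  x = 4: [0↦6, 1↦1, 2↦1, 3↦4, 4↦1, 5↦4, 6↦4]  zeros at y ∈ ∅
  x = 5: [0↦0, 1↦4, 2↦3, 3↦2, 4↦6, 5↦6, 6↦0]  zeros at y ∈ {0, 6}
  x = 6: [0↦3, 1↦0, 2↦3, 3↦3, 4↦5, 5↦0, 6↦0]  zeros at y ∈ {1, 5, 6}
Collecting zeros: affine points = {(0, 3), (0, 5), (1, 3), (3, 0), (5, 0), (5, 6), (6, 1), (6, 5), (6, 6)}.
Total count |C(F_7)_aff| = 9.


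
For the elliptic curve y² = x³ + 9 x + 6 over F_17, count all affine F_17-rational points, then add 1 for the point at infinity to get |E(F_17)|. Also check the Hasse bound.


Affine points = {(1, 4), (1, 13), (2, 7), (2, 10), (3, 3), (3, 14), (4, 2), (4, 15), (6, 2), (6, 15), (7, 2), (7, 15), (9, 0), (10, 5), (10, 12), (11, 5), (11, 12), (13, 5), (13, 12), (16, 8), (16, 9)}; affine count = 21; |E(F_17)| = 22.

Discriminant check: Δ ∝ 4a³ + 27b² = 4·9³ + 27·6² = 4·729 + 27·36 ≡ 12 (mod 17). Nonzero ⇒ E is nonsingular.
For each x ∈ F_17, compute rhs = x³ + 9·x + 6 mod 17, then count y ∈ F_17 with y² ≡ rhs.
  x = 0: rhs = 6, matching y values: none (0 points).
  x = 1: rhs = 16, matching y values: 4, 13 (2 points).
  x = 2: rhs = 15, matching y values: 7, 10 (2 points).
  x = 3: rhs = 9, matching y values: 3, 14 (2 points).
  x = 4: rhs = 4, matching y values: 2, 15 (2 points).
  x = 5: rhs = 6, matching y values: none (0 points).
  x = 6: rhs = 4, matching y values: 2, 15 (2 points).
  x = 7: rhs = 4, matching y values: 2, 15 (2 points).
  x = 8: rhs = 12, matching y values: none (0 points).
  x = 9: rhs = 0, matching y values: 0 (1 points).
  x = 10: rhs = 8, matching y values: 5, 12 (2 points).
  x = 11: rhs = 8, matching y values: 5, 12 (2 points).
  x = 12: rhs = 6, matching y values: none (0 points).
  x = 13: rhs = 8, matching y values: 5, 12 (2 points).
  x = 14: rhs = 3, matching y values: none (0 points).
  x = 15: rhs = 14, matching y values: none (0 points).
  x = 16: rhs = 13, matching y values: 8, 9 (2 points).
Total affine count: 21.
Full point count |E(F_17)| = 21 + 1 = 22.
Hasse bound: |22 − (17+1)| = |4| = 4 ≤ 2√17 ≈ 8.2462 ✓.


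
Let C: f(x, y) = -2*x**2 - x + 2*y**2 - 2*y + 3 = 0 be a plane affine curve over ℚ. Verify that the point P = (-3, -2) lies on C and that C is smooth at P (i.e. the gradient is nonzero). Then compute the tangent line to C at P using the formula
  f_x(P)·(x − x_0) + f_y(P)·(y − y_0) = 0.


Tangent line at P: 11*x - 10*y + 13 = 0.

Step 1: f(-3, -2) = 0, so P lies on C.
Step 2: partial derivatives
  f_x(x, y) = -4*x - 1, f_y(x, y) = 4*y - 2.
  f_x(P) = 11, f_y(P) = -10 (gradient nonzero, so P is smooth).
Step 3: tangent line at P: 11·(x − -3) + -10·(y − -2) = 0.
Expanding: 11*x - 10*y + 13 = 0.


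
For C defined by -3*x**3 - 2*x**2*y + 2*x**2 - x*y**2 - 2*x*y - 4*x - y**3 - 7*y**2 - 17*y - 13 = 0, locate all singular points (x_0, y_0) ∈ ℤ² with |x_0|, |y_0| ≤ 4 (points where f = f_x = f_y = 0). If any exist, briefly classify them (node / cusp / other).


Singular points: {(1, -3)}; classification: node.

Compute partial derivatives:
  f_x = -9*x**2 - 4*x*y + 4*x - y**2 - 2*y - 4.
  f_y = -2*x**2 - 2*x*y - 2*x - 3*y**2 - 14*y - 17.
Scan x_0 ∈ {−4, ..., 4}. For each x_0, f_y(x_0, y) is a polynomial in y; find its integer roots y ∈ {−4, ..., 4}, then test f_x and f at those candidates.
  x = -4: f_y(-4, y) = -3*y**2 - 6*y - 41; no integer root y with |y| ≤ 4.
  x = -3: f_y(-3, y) = -3*y**2 - 8*y - 29; no integer root y with |y| ≤ 4.
  x = -2: f_y(-2, y) = -3*y**2 - 10*y - 21; no integer root y with |y| ≤ 4.
  x = -1: f_y(-1, y) = -3*y**2 - 12*y - 17; no integer root y with |y| ≤ 4.
  x = 0: f_y(0, y) = -3*y**2 - 14*y - 17; no integer root y with |y| ≤ 4.
  x = 1: f_y(1, y) = -3*y**2 - 16*y - 21; vanishes at y ∈ {-3}. (1, -3): f_x = 0, f = 0 — SINGULAR.
  x = 2: f_y(2, y) = -3*y**2 - 18*y - 29; no integer root y with |y| ≤ 4.
  x = 3: f_y(3, y) = -3*y**2 - 20*y - 41; no integer root y with |y| ≤ 4.
  x = 4: f_y(4, y) = -3*y**2 - 22*y - 57; no integer root y with |y| ≤ 4.
Only singular point on the grid: (1, -3).
Classify: substitute x = 1 + u, y = -3 + v and expand: f = -3*u**3 - 2*u**2*v - u**2 - u*v**2 - v**3 + v**2.
No constant or linear terms (consistent with a singular point). Quadratic part: -u**2 + v**2. Cubic part: -3*u**3 - 2*u**2*v - u*v**2 - v**3.
The quadratic part v**2 - u**2 = (v − u)(v + u) splits into two distinct linear factors, so there are two distinct tangent lines y − -3 = ±(x − 1) — this is a node (ordinary double point).
Classification: node.
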